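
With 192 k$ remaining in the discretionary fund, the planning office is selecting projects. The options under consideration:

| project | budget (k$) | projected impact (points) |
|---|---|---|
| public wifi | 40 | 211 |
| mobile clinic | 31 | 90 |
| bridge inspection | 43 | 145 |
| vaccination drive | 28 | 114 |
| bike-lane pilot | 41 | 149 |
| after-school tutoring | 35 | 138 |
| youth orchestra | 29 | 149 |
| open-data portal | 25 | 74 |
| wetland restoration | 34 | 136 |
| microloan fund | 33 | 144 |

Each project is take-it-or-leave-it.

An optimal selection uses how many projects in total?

The maximum projected impact within 192 k$ is 830.
public wifi + vaccination drive + after-school tutoring + youth orchestra + open-data portal + microloan fund hits 830 at 190 k$.
Every optimal selection uses 6 projects.

6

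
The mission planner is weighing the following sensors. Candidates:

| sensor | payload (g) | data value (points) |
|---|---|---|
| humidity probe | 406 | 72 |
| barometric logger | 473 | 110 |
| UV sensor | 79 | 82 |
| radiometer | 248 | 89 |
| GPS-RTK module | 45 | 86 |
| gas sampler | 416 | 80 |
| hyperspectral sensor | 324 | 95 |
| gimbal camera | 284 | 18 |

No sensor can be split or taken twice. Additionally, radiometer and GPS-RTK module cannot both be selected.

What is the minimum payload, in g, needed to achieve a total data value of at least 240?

448

Look for the lowest-payload combination reaching 240.
Taking UV sensor + GPS-RTK module + hyperspectral sensor gives 263 (≥ 240) for 448 g.
No combination under 448 g hits 240.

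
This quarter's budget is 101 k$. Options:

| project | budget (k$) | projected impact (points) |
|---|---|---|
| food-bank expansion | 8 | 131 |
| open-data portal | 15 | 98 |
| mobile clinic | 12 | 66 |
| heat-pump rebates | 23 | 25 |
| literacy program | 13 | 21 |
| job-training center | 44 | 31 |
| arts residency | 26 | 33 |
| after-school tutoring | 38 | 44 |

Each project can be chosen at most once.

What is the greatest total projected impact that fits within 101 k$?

374

Ranking by ratio (projected impact/k$): food-bank expansion 16.38, open-data portal 6.53, mobile clinic 5.50, literacy program 1.62.
The ratio ordering already packs tightly: food-bank expansion + open-data portal + mobile clinic + heat-pump rebates + literacy program + arts residency, 97 k$, 374.
Runner-up food-bank expansion + open-data portal + mobile clinic + arts residency + after-school tutoring tops out at 372.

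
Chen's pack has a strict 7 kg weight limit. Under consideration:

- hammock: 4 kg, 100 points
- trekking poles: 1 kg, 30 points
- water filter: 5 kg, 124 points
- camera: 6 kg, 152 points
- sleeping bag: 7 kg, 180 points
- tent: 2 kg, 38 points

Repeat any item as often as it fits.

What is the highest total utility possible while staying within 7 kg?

210

By utility per kg: trekking poles 30.00, sleeping bag 25.71, camera 25.33, hammock 25.00 lead.
7×trekking poles uses 7 of the 7 kg and totals 210.
That's the maximum — no swap from here does better than 210.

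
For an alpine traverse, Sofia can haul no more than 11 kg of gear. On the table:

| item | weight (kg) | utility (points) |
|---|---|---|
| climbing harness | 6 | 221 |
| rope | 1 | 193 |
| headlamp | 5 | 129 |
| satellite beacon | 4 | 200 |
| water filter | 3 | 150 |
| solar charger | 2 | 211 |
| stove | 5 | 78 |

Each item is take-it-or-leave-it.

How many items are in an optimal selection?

4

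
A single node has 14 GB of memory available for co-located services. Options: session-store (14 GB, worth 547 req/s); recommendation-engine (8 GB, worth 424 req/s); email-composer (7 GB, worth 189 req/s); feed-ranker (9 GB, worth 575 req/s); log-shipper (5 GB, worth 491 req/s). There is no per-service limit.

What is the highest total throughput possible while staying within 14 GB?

Density check — log-shipper 98.20, feed-ranker 63.89, recommendation-engine 53.00, session-store 39.07 are the best per GB.
Filling by ratio: 2×log-shipper for 982, with 4 GB left unused.
Replace log-shipper with feed-ranker: the trade gains 84 net, giving 1066 at 14 GB.
That's the maximum — no swap from here does better than 1066.

1066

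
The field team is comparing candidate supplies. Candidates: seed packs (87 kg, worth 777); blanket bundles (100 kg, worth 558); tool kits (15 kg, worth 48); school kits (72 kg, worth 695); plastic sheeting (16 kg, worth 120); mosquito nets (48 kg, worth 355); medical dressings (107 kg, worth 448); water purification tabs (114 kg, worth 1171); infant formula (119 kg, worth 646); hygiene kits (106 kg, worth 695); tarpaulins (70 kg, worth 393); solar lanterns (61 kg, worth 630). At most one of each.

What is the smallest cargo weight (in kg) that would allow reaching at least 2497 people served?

262

Need the lightest bundle worth ≥ 2497.
seed packs + water purification tabs + solar lanterns reaches 2578 using 262 kg.
Any bundle with less than 262 kg falls short of 2497.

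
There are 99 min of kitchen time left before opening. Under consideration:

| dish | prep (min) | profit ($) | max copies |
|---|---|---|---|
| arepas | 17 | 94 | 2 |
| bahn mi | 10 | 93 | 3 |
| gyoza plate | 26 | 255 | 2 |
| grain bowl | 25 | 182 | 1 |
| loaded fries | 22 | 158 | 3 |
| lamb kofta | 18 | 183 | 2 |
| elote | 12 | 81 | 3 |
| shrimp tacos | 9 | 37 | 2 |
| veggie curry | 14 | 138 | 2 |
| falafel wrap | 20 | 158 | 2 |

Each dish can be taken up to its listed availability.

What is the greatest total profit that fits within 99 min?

Ranking by ratio (profit/min): lamb kofta 10.17, veggie curry 9.86, gyoza plate 9.81.
Taking the top-ratio dishes first gives gyoza plate + 2×lamb kofta + shrimp tacos + 2×veggie curry for 934 (99 min).
The 27 min tied up in lamb kofta and shrimp tacos is better spent on gyoza plate — total rises to 969 (98 min).

969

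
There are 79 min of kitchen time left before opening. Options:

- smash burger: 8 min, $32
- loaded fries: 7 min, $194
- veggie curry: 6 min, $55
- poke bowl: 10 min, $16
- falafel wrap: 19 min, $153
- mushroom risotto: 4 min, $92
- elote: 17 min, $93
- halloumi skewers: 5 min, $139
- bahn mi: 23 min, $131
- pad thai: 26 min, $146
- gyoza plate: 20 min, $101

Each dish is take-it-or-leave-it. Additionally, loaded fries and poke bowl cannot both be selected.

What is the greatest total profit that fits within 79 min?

Greedy by ratio would take smash burger + loaded fries + veggie curry + falafel wrap + mushroom risotto + halloumi skewers + bahn mi: 72 min used, total 796.
Replace smash burger and bahn mi with elote + gyoza plate: the trade gains 31 net, giving 827 at 78 min.
Every other selection either busts 79 min or breaks a pairing rule or fails to beat 827.

827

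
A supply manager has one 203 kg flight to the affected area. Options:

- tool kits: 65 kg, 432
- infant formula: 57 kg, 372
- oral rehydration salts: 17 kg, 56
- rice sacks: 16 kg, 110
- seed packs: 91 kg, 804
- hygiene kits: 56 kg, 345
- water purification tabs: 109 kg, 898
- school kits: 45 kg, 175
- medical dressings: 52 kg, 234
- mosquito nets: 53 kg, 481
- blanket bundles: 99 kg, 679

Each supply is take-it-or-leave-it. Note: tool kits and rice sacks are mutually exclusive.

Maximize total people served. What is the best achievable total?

A density-first pass picks oral rehydration salts + rice sacks + seed packs + mosquito nets — 1451 at 177 kg.
Dropping oral rehydration salts and rice sacks and mosquito nets frees 86 kg; slotting in water purification tabs (109 kg) lifts the total to 1702 at 200 kg.
Next best is infant formula + seed packs + mosquito nets at 1657 (201 kg) — short by 45.

1702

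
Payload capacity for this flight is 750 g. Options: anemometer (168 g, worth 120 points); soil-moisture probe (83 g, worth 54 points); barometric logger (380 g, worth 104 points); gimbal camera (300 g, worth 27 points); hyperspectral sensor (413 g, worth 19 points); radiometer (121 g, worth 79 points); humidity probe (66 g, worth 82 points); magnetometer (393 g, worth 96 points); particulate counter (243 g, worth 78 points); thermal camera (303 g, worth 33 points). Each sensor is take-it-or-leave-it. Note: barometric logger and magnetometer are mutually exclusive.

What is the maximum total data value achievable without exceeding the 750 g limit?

413

Taking anemometer + soil-moisture probe + radiometer + humidity probe + particulate counter: 681 g used, 413 in data value.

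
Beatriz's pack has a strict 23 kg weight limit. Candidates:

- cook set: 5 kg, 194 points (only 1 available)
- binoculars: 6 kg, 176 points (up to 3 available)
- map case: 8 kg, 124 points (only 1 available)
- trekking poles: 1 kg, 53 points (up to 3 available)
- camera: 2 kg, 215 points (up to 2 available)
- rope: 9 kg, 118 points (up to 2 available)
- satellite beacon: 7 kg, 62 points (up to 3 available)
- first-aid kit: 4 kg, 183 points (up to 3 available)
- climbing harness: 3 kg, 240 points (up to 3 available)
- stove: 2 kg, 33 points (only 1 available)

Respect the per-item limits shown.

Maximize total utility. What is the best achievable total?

By utility per kg: camera 107.50, climbing harness 80.00, trekking poles 53.00, first-aid kit 45.75 lead.
A density-first pass picks 3×trekking poles + 2×camera + first-aid kit + 3×climbing harness + stove — 1525 at 22 kg.
Dropping trekking poles and stove frees 3 kg; slotting in first-aid kit (4 kg) lifts the total to 1622 at 23 kg.
That's the maximum — no swap from here does better than 1622.

1622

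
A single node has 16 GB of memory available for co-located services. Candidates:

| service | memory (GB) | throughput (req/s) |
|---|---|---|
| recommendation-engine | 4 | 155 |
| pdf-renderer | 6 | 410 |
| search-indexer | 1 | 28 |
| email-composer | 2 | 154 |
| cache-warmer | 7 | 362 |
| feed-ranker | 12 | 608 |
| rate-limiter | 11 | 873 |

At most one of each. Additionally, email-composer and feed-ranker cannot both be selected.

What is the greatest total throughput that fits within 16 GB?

Ranking by ratio (throughput/GB): rate-limiter 79.36, email-composer 77.00, pdf-renderer 68.33.
Taking the top-ratio services first gives search-indexer + email-composer + rate-limiter for 1055 (14 GB).
Dropping email-composer frees 2 GB; slotting in recommendation-engine (4 GB) lifts the total to 1056 at 16 GB.

1056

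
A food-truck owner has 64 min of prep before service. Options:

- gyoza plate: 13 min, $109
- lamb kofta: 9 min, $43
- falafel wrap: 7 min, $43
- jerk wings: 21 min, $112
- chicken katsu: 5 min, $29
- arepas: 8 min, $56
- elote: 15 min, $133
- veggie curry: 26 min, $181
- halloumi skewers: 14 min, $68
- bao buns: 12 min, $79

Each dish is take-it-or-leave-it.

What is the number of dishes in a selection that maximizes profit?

4

Optimal total is 479.
For example gyoza plate + arepas + elote + veggie curry achieves it, using 62 min.
All optima have 4 dishes.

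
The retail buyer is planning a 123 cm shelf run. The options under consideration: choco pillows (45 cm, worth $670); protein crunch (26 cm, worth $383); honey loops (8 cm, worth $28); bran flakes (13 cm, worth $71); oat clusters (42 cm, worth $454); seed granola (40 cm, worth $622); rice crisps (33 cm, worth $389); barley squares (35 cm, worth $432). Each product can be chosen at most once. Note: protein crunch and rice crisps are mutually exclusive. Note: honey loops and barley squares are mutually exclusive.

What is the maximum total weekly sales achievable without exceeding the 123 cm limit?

1724

Taking the top-ratio products first gives choco pillows + protein crunch + honey loops + seed granola for 1703 (119 cm).
The 34 cm tied up in protein crunch and honey loops is better spent on barley squares — total rises to 1724 (120 cm).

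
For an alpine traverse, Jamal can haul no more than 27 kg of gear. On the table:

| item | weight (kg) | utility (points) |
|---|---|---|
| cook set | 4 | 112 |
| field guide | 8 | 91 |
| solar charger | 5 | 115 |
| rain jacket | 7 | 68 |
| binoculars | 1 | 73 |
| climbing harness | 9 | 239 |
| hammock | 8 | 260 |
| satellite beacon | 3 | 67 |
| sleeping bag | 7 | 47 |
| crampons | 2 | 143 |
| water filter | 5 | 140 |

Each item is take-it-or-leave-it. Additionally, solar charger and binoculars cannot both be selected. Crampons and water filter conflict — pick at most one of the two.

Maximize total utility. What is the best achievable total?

894

Best packing: cook set + binoculars + climbing harness + hammock + satellite beacon + crampons — 27 kg, 894 total.
The closest alternative, cook set + binoculars + climbing harness + hammock + crampons, reaches only 827.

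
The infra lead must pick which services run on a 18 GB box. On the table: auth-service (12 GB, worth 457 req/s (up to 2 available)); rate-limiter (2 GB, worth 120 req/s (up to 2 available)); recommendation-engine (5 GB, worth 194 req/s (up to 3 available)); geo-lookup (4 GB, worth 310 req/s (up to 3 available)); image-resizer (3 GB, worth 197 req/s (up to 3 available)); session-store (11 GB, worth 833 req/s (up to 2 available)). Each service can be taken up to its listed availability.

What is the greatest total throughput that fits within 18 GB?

Taking the top-ratio services first gives 3×geo-lookup + 2×image-resizer for 1324 (18 GB).
Dropping 2×geo-lookup and image-resizer frees 11 GB; slotting in session-store (11 GB) lifts the total to 1340 at 18 GB.

1340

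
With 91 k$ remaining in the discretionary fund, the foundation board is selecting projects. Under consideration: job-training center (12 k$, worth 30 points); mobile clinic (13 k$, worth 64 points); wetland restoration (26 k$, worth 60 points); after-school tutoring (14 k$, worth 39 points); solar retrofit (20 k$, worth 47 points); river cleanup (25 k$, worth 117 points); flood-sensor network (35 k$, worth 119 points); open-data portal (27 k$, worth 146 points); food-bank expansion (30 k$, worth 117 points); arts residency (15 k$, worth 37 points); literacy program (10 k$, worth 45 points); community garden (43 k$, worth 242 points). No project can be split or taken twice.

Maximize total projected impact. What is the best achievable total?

Ranking by ratio (projected impact/k$): community garden 5.63, open-data portal 5.41, mobile clinic 4.92, river cleanup 4.68.
Taking the top-ratio projects first gives mobile clinic + open-data portal + community garden for 452 (83 k$).
Replace open-data portal with river cleanup + literacy program: the trade gains 16 net, giving 468 at 91 k$.

468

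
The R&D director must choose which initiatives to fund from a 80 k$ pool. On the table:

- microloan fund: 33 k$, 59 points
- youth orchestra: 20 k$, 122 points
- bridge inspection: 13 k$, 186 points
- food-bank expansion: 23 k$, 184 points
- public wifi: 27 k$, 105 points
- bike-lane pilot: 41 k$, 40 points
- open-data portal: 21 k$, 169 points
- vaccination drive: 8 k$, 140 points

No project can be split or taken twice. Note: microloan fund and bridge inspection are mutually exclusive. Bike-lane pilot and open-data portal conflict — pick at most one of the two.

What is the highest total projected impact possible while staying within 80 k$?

Taking bridge inspection + food-bank expansion + open-data portal + vaccination drive: 65 k$ used, 679 in projected impact.
The spare 15 k$ is too small for any remaining project, and no feasible exchange beats 679.

679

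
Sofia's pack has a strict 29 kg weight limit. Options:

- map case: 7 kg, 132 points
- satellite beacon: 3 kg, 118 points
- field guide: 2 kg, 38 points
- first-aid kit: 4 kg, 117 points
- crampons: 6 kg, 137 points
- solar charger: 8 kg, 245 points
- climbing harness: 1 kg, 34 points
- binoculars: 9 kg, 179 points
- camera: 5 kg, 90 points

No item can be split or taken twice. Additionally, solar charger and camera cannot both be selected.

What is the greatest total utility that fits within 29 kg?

Density check — satellite beacon 39.33, climbing harness 34.00, solar charger 30.62, first-aid kit 29.25 are the best per kg.
Map case + satellite beacon + first-aid kit + crampons + solar charger + climbing harness uses 29 of the 29 kg and totals 783.

783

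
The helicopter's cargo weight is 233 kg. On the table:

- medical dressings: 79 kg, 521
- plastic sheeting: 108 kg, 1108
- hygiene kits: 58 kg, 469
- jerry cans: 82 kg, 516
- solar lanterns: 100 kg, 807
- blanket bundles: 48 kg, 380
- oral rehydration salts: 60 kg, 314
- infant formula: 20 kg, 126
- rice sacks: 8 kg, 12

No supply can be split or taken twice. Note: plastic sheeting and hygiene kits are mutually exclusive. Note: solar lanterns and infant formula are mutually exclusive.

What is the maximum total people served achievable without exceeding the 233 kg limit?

1927

Density check — plastic sheeting 10.26, hygiene kits 8.09, solar lanterns 8.07 are the best per kg.
Best packing: plastic sheeting + solar lanterns + rice sacks — 216 kg, 1927 total.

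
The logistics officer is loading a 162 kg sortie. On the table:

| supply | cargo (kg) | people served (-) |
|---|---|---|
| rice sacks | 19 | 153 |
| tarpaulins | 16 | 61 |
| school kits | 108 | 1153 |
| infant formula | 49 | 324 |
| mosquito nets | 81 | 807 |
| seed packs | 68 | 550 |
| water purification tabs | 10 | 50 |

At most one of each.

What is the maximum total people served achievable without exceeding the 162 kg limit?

Ranking by ratio (people served/kg): school kits 10.68, mosquito nets 9.96, seed packs 8.09, rice sacks 8.05.
Taking the top-ratio supplies first gives rice sacks + tarpaulins + school kits + water purification tabs for 1417 (153 kg).
The 45 kg tied up in rice sacks and tarpaulins and water purification tabs is better spent on infant formula — total rises to 1477 (157 kg).
The closest alternative, rice sacks + tarpaulins + school kits + water purification tabs, reaches only 1417.

1477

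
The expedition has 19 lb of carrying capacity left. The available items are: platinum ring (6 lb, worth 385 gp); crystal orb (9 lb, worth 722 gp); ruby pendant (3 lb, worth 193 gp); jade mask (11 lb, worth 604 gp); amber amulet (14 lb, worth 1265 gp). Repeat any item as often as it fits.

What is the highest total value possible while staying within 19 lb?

1458

Density check — amber amulet 90.36, crystal orb 80.22, ruby pendant 64.33, platinum ring 64.17 are the best per lb.
Ruby pendant + amber amulet uses 17 of the 19 lb and totals 1458.
No other feasible combination exceeds 1458.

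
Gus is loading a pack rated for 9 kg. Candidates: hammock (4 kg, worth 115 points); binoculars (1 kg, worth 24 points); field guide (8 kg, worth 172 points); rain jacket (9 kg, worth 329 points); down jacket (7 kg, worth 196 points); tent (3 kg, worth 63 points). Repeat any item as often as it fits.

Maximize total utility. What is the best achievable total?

Rain jacket uses 9 of the 9 kg and totals 329.
No other feasible combination exceeds 329.

329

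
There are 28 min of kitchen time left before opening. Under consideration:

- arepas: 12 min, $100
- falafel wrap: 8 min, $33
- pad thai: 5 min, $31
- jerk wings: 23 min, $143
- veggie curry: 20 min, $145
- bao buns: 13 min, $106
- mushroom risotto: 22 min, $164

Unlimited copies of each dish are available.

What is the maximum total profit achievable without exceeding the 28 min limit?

A density-first pass picks 2×arepas — 200 at 24 min.
Replace 2×arepas with 2×bao buns: the trade gains 12 net, giving 212 at 26 min.
That's the maximum — no swap from here does better than 212.

212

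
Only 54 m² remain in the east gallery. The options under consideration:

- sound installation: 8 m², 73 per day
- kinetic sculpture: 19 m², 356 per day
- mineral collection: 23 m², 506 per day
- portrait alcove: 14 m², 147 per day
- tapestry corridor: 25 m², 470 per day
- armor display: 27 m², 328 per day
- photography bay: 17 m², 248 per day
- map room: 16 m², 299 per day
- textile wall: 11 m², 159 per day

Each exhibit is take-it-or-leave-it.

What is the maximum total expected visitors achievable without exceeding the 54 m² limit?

Density check — mineral collection 22.00, tapestry corridor 18.80, kinetic sculpture 18.74, map room 18.69 are the best per m².
Greedy by ratio would take mineral collection + tapestry corridor: 48 m² used, total 976.
Replace tapestry corridor with kinetic sculpture + textile wall: the trade gains 45 net, giving 1021 at 53 m².

1021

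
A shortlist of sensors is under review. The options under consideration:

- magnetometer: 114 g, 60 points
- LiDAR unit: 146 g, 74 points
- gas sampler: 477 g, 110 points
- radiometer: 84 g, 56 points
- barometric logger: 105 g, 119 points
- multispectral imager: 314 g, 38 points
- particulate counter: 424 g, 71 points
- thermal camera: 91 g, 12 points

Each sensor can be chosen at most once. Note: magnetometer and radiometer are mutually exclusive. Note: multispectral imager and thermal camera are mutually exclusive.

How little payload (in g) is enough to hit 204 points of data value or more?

335

Minimise g subject to total data value ≥ 204.
Taking LiDAR unit + radiometer + barometric logger gives 249 (≥ 204) for 335 g.
Below 335 g the best achievable stays under 204.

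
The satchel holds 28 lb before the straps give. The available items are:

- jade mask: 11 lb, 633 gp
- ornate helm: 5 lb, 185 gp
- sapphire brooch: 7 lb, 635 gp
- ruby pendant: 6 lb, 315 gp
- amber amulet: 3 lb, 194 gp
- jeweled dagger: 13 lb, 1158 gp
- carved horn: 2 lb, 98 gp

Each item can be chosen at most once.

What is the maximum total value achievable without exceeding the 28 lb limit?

The ratio heuristic lands on sapphire brooch + amber amulet + jeweled dagger + carved horn (2085) but leaves 3 lb idle.
Replace amber amulet with ruby pendant: the trade gains 121 net, giving 2206 at 28 lb.
No other feasible combination exceeds 2206.

2206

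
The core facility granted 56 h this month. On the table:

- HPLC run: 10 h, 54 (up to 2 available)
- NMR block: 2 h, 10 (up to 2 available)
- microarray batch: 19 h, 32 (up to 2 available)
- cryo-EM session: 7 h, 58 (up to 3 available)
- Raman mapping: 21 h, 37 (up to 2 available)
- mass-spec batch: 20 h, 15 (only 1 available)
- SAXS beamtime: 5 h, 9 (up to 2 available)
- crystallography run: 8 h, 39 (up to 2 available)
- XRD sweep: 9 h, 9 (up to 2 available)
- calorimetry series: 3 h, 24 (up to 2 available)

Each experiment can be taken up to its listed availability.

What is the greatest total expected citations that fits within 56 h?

Greedy by ratio would take 2×HPLC run + 2×NMR block + 3×cryo-EM session + SAXS beamtime + 2×calorimetry series: 56 h used, total 359.
The 9 h tied up in 2×NMR block and SAXS beamtime is better spent on crystallography run — total rises to 369 (55 h).
No other feasible combination exceeds 369.

369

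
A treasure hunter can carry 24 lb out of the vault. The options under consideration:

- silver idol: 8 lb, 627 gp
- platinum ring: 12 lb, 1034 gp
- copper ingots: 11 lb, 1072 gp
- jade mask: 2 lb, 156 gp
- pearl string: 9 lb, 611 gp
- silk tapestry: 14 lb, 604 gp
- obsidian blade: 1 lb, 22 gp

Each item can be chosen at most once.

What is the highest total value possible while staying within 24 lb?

2128

The ratio ordering already packs tightly: platinum ring + copper ingots + obsidian blade, 24 lb, 2128.
An exhaustive check of the 128 subsets confirms 2128.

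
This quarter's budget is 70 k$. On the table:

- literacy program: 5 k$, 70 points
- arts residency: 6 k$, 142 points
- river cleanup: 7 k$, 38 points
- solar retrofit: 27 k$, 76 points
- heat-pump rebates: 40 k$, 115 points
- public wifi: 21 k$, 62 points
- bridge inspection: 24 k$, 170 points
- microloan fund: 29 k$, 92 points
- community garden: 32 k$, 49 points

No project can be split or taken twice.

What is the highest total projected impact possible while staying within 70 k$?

By projected impact per k$: arts residency 23.67, literacy program 14.00, bridge inspection 7.08, river cleanup 5.43 lead.
Filling by ratio: literacy program + arts residency + river cleanup + public wifi + bridge inspection for 482, with 7 k$ left unused.
The 21 k$ tied up in public wifi is better spent on solar retrofit — total rises to 496 (69 k$).
No other feasible combination exceeds 496.

496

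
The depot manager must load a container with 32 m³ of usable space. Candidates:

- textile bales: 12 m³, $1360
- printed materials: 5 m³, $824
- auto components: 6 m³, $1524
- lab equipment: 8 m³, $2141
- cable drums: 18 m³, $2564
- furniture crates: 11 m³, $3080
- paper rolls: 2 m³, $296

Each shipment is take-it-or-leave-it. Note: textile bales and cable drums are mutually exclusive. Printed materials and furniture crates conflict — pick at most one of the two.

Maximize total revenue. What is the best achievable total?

7041

Density check — furniture crates 280.00, lab equipment 267.62, auto components 254.00 are the best per m³.
Taking auto components + lab equipment + furniture crates + paper rolls: 27 m³ used, 7041 in revenue.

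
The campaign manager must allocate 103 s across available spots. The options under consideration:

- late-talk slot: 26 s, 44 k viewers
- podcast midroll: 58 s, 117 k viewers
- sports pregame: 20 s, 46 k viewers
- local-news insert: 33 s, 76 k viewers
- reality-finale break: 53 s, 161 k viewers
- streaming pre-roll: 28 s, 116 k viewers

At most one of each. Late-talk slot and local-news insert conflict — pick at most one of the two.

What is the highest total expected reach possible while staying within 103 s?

323

Sports pregame + reality-finale break + streaming pre-roll uses 101 of the 103 s and totals 323.
Next best is reality-finale break + streaming pre-roll at 277 (81 s) — short by 46.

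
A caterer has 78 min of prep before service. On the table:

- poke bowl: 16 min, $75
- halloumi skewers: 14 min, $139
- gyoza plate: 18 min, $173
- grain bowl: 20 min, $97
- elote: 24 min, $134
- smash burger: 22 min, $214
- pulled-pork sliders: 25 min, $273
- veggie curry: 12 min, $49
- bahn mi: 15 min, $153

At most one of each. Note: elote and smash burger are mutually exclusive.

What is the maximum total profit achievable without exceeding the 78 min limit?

779

By profit per min: pulled-pork sliders 10.92, bahn mi 10.20, halloumi skewers 9.93 lead.
Best packing: halloumi skewers + smash burger + pulled-pork sliders + bahn mi — 76 min, 779 total.
No other feasible combination exceeds 779.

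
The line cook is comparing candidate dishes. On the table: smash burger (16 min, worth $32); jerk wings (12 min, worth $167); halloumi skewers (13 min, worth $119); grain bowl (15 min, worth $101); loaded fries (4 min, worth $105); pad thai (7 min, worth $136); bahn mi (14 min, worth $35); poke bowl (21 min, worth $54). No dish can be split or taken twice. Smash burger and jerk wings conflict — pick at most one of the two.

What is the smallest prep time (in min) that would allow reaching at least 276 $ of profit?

19

Minimise min subject to total profit ≥ 276.
jerk wings + pad thai: 303 profit at 19 min.
Below 19 min the best achievable stays under 276.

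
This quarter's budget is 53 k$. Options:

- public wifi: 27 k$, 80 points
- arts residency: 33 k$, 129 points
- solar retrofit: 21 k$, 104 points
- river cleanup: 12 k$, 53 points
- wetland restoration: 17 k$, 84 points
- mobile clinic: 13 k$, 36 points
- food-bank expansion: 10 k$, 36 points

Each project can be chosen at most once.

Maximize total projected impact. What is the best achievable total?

241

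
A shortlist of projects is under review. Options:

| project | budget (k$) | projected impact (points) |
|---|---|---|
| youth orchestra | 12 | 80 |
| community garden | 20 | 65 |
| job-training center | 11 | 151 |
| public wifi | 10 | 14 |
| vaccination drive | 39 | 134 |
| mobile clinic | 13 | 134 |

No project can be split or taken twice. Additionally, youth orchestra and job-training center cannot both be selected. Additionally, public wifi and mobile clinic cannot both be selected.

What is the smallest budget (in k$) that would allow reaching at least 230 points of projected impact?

Look for the lowest-budget combination reaching 230.
Taking job-training center + mobile clinic gives 285 (≥ 230) for 24 k$.
No combination under 24 k$ hits 230.

24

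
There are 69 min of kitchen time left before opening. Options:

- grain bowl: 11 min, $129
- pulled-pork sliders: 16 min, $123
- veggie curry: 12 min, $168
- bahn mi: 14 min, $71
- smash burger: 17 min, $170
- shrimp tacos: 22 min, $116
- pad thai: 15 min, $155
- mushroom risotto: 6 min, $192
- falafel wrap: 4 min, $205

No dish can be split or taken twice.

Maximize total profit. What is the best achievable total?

Best packing: grain bowl + veggie curry + smash burger + pad thai + mushroom risotto + falafel wrap — 65 min, 1019 total.
No other feasible combination exceeds 1019.

1019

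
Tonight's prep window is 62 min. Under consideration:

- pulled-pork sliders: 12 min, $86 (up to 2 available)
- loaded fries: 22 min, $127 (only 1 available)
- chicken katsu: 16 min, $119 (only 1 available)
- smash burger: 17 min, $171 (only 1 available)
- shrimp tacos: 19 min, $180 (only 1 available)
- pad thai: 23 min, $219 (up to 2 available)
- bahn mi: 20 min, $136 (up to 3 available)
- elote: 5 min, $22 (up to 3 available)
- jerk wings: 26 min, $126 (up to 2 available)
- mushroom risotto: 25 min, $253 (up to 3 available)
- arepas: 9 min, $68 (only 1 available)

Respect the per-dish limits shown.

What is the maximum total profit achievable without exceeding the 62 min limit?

604

Filling by ratio: 2×mushroom risotto + arepas for 574, with 3 min left unused.
The 34 min tied up in mushroom risotto and arepas is better spent on smash burger + shrimp tacos — total rises to 604 (61 min).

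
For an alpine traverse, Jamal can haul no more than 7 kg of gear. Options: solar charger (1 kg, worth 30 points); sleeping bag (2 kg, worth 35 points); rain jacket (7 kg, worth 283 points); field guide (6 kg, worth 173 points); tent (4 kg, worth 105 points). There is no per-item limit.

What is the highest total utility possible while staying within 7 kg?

Density check — rain jacket 40.43, solar charger 30.00, field guide 28.83, tent 26.25 are the best per kg.
Taking rain jacket: 7 kg used, 283 in utility.
Nothing else within 7 kg beats 283.

283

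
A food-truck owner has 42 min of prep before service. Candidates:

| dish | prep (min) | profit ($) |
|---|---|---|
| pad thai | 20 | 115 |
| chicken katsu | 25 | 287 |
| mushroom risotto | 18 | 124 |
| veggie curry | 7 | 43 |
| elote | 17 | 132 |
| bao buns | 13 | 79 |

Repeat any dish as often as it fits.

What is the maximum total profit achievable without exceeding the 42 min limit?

419

Taking chicken katsu + elote: 42 min used, 419 in profit.
No other feasible combination exceeds 419.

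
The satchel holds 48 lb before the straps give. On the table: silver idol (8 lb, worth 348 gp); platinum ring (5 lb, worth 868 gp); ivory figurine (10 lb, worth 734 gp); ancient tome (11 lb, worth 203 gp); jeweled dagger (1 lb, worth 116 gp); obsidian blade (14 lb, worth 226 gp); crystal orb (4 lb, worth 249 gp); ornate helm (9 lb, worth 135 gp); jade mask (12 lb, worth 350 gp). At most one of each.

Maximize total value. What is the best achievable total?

2684

Greedy by ratio would take silver idol + platinum ring + ivory figurine + jeweled dagger + crystal orb + jade mask: 40 lb used, total 2665.
Dropping jeweled dagger frees 1 lb; slotting in ornate helm (9 lb) lifts the total to 2684 at 48 lb.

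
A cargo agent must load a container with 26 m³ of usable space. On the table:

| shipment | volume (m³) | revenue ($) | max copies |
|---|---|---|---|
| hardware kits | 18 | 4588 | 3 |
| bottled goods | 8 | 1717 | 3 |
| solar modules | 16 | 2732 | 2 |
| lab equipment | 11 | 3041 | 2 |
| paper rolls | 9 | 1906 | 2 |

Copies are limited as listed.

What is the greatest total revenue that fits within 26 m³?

6305

By revenue per m³: lab equipment 276.45, hardware kits 254.89, bottled goods 214.62, paper rolls 211.78 lead.
Taking the top-ratio shipments first gives 2×lab equipment for 6082 (22 m³).
Replace 2×lab equipment with hardware kits + bottled goods: the trade gains 223 net, giving 6305 at 26 m³.
No other feasible combination exceeds 6305.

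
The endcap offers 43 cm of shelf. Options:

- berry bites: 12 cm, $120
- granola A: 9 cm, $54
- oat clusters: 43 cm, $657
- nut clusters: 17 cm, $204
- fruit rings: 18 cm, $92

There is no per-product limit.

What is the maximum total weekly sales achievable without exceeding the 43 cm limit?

657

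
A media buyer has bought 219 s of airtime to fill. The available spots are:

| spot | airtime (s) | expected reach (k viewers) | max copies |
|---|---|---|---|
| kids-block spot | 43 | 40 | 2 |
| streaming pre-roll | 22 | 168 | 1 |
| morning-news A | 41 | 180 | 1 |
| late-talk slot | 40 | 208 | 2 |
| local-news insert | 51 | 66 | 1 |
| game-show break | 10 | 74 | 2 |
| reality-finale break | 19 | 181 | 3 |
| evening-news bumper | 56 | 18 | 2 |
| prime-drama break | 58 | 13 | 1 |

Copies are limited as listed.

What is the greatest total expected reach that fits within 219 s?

Ranking by ratio (expected reach/s): reality-finale break 9.53, streaming pre-roll 7.64, game-show break 7.40.
Greedy by ratio would take streaming pre-roll + 2×late-talk slot + 2×game-show break + 3×reality-finale break: 179 s used, total 1275.
Replace game-show break with morning-news A: the trade gains 106 net, giving 1381 at 210 s.
That's the maximum — no swap from here does better than 1381.

1381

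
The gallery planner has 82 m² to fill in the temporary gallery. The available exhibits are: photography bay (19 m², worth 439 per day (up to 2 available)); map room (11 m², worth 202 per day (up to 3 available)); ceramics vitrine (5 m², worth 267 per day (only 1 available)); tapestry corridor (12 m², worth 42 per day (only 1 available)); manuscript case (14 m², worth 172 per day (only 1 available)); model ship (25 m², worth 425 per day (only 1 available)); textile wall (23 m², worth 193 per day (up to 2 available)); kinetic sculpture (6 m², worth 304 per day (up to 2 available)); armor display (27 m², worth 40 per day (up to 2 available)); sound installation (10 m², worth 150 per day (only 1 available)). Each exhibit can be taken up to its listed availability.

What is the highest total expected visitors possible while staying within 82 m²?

The ratio heuristic lands on 2×photography bay + 2×map room + ceramics vitrine + 2×kinetic sculpture (2157) but leaves 5 m² idle.
Replace 2×map room with model ship: the trade gains 21 net, giving 2178 at 80 m².

2178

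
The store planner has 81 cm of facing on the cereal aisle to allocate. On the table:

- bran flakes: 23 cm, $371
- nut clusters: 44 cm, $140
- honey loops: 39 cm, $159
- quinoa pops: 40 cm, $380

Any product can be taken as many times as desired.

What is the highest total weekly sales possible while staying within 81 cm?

1113

The ratio ordering already packs tightly: 3×bran flakes, 69 cm, 1113.
No other feasible combination exceeds 1113.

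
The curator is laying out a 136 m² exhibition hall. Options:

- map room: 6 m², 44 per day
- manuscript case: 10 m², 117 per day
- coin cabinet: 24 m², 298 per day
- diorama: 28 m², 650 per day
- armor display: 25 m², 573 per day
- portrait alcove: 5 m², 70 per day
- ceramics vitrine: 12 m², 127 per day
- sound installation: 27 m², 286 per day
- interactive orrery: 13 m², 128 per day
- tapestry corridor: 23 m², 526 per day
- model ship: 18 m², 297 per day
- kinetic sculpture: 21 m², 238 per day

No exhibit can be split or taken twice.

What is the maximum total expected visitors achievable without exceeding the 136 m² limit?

Density check — diorama 23.21, armor display 22.92, tapestry corridor 22.87, model ship 16.50 are the best per m².
Filling by ratio: manuscript case + coin cabinet + diorama + armor display + portrait alcove + tapestry corridor + model ship for 2531, with 3 m² left unused.
The 10 m² tied up in manuscript case is better spent on interactive orrery — total rises to 2542 (136 m²).
Next best is coin cabinet + diorama + armor display + portrait alcove + ceramics vitrine + tapestry corridor + model ship at 2541 (135 m²) — short by 1.

2542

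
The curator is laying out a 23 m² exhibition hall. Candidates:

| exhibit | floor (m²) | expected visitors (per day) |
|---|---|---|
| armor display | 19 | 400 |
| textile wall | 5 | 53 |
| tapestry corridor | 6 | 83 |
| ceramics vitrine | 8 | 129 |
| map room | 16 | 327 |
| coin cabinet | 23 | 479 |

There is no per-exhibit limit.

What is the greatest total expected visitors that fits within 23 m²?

Ranking by ratio (expected visitors/m²): armor display 21.05, coin cabinet 20.83, map room 20.44, ceramics vitrine 16.12.
Taking the top-ratio exhibits first gives armor display for 400 (19 m²).
Dropping armor display frees 19 m²; slotting in coin cabinet (23 m²) lifts the total to 479 at 23 m².
No other feasible combination exceeds 479.

479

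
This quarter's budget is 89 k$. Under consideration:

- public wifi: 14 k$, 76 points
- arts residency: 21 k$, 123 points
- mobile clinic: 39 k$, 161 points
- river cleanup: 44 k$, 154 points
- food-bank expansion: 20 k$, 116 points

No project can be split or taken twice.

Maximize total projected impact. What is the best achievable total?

400

By projected impact per k$: arts residency 5.86, food-bank expansion 5.80, public wifi 5.43 lead.
Taking the top-ratio projects first gives public wifi + arts residency + food-bank expansion for 315 (55 k$).
The 14 k$ tied up in public wifi is better spent on mobile clinic — total rises to 400 (80 k$).
That's the maximum — no swap from here does better than 400.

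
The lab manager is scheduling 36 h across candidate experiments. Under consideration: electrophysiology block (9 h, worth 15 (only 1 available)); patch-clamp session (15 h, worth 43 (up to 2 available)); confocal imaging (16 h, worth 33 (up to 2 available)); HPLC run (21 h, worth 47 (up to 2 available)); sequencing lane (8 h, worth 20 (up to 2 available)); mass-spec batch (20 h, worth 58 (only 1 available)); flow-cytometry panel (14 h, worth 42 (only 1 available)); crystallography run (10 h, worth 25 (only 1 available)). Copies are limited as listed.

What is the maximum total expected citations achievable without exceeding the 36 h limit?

101

Ranking by ratio (expected citations/h): flow-cytometry panel 3.00, mass-spec batch 2.90, patch-clamp session 2.87, sequencing lane 2.50.
The ratio heuristic lands on mass-spec batch + flow-cytometry panel (100) but leaves 2 h idle.
Dropping flow-cytometry panel frees 14 h; slotting in patch-clamp session (15 h) lifts the total to 101 at 35 h.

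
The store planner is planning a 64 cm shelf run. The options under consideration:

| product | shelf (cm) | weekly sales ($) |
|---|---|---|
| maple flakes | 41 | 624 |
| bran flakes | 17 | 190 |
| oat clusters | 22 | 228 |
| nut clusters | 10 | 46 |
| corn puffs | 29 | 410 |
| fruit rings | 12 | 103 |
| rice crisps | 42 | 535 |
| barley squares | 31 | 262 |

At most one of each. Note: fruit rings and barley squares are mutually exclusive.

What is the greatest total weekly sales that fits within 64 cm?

Filling by ratio: maple flakes + bran flakes for 814, with 6 cm left unused.
The 17 cm tied up in bran flakes is better spent on oat clusters — total rises to 852 (63 cm).

852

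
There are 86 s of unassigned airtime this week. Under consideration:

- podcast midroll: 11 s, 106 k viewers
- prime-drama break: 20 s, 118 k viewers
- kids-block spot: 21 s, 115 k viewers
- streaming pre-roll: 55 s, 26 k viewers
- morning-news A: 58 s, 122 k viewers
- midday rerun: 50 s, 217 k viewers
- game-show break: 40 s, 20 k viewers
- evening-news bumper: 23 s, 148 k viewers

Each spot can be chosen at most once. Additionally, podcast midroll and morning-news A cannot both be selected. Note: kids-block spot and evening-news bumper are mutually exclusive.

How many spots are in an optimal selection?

Optimal total is 471.
For example podcast midroll + midday rerun + evening-news bumper achieves it, using 84 s.
All optima have 3 spots.

3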